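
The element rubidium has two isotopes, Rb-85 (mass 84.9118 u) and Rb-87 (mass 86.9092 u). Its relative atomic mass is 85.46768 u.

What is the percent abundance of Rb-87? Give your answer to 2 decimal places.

27.83%

With x = fraction of Rb-85 (so Rb-87 is 1 − x):
84.9118·x + 86.9092·(1 − x) = 85.46768
(84.9118 − 86.9092)·x = 85.46768 − 86.9092
x = -1.44152 / -1.9974 = 0.72170 → 72.17% Rb-85, 27.83% Rb-87.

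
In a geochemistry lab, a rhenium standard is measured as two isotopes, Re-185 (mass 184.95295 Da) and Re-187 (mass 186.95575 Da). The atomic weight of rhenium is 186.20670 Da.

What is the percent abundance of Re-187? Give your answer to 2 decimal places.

Writing the weighted mean with unknown fraction x of Re-185:
184.95295·x + 186.95575·(1 − x) = 186.20670
(184.95295 − 186.95575)·x = 186.20670 − 186.95575
x = -0.74905 / -2.00280 = 0.37400 → 37.40% Re-185, 62.60% Re-187.

62.60%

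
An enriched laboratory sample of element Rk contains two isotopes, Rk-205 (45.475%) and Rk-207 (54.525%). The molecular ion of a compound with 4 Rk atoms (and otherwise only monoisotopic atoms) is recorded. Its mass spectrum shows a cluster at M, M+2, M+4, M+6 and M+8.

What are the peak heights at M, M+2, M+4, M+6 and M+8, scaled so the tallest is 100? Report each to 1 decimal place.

11.6 : 55.6 : 100.0 : 79.9 : 24.0

The 4 Rk atoms are independent, so intensities follow the terms of (0.45475 + 0.54525)^4.
P(M) = 0.45475^4 = 0.042765
P(M+2) = 4 × 0.45475^3 × 0.54525^1 = 0.205104
P(M+4) = 6 × 0.45475^2 × 0.54525^2 = 0.368882
P(M+6) = 4 × 0.45475^1 × 0.54525^3 = 0.294863
P(M+8) = 0.54525^4 = 0.088386
The M+4 peak is largest (0.368882); scaling to 100 gives 11.6 : 55.6 : 100.0 : 79.9 : 24.0.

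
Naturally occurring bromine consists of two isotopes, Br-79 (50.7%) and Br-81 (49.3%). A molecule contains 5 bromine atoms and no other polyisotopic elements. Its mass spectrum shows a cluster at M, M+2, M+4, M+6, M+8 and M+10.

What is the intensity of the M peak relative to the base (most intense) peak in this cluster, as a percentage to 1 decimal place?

10.6%

Term probabilities: M 0.0335, M+2 0.1629, M+4 0.3168, M+6 0.3080, M+8 0.1497, M+10 0.0291. Base peak = M+4.
P(M+4) = C(5,2) × 0.507^3 × 0.493^2 = 10 × 0.13032384 × 0.243049 = 0.316751 (base)
P(M) = C(5,0) × 0.507^5 × 0.493^0 = 1 × 0.03349961 × 1.0000 = 0.033500
Relative intensity = 0.033500 / 0.316751 × 100 = 10.6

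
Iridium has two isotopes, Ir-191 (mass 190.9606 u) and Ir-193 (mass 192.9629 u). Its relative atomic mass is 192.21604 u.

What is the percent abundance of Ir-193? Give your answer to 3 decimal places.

62.700%

With x = fraction of Ir-191 (so Ir-193 is 1 − x):
190.9606·x + 192.9629·(1 − x) = 192.21604
(190.9606 − 192.9629)·x = 192.21604 − 192.9629
x = -0.74686 / -2.0023 = 0.37300 → 37.300% Ir-191, 62.700% Ir-193.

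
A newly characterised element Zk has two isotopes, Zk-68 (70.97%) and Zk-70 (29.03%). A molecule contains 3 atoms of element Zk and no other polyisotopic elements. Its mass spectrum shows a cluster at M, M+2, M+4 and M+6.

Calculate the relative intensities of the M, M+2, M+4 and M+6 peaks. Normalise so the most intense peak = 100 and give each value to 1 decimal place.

81.5 : 100.0 : 40.9 : 5.6

The 3 Zk atoms are independent, so intensities follow the terms of (0.7097 + 0.2903)^3.
P(M) = 0.7097^3 = 0.357458
P(M+2) = 3 × 0.7097^2 × 0.2903^1 = 0.438650
P(M+4) = 3 × 0.7097^1 × 0.2903^2 = 0.179428
P(M+6) = 0.2903^3 = 0.024465
The M+2 peak is largest (0.438650); scaling to 100 gives 81.5 : 100.0 : 40.9 : 5.6.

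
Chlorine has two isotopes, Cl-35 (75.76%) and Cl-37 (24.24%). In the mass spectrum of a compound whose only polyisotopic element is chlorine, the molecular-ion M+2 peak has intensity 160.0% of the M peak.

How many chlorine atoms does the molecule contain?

With n Cl atoms, P(M+2)/P(M) = C(n,1)·p^(n−1)q / p^n = n·q/p = n · 0.2424/0.7576.
n = 1.600 × 0.7576/0.2424 = 5.00 ≈ 5

5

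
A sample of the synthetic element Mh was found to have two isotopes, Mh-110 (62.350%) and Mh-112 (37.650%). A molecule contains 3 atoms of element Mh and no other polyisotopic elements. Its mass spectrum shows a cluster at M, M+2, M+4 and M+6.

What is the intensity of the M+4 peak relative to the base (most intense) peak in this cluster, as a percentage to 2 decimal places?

60.38%

(0.62350 + 0.37650)^3 gives M 0.2424, M+2 0.4391, M+4 0.2651, M+6 0.0534; the largest is M+2.
P(M+2) = C(3,1) × 0.62350^2 × 0.37650^1 = 3 × 0.38875225 × 0.3765 = 0.439096 (base)
P(M+4) = C(3,2) × 0.62350^1 × 0.37650^2 = 3 × 0.6235 × 0.14175225 = 0.265148
Relative intensity = 0.265148 / 0.439096 × 100 = 60.38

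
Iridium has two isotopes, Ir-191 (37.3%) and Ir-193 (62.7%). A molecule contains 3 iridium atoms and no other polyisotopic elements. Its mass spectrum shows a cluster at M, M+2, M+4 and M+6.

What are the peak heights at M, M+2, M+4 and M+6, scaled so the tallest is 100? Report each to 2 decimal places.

11.80 : 59.49 : 100.00 : 56.03

The 3 Ir atoms are independent, so intensities follow the terms of (0.373 + 0.627)^3.
P(M) = 0.373^3 = 0.051895
P(M+2) = 3 × 0.373^2 × 0.627^1 = 0.261702
P(M+4) = 3 × 0.373^1 × 0.627^2 = 0.439911
P(M+6) = 0.627^3 = 0.246492
The M+4 peak is largest (0.439911); scaling to 100 gives 11.80 : 59.49 : 100.00 : 56.03.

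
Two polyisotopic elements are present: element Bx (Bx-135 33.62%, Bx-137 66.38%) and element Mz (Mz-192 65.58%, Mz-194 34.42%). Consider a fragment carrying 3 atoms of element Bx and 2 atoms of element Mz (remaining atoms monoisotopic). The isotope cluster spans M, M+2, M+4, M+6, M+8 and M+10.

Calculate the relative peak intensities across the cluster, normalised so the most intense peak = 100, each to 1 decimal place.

4.6 : 32.3 : 84.2 : 100.0 : 52.3 : 9.8

Element Bx pattern (n=3): 0.03800083 : 0.22508882 : 0.44441986 : 0.29249049
Element Mz pattern (n=2): 0.43007364 : 0.45145272 : 0.11847364
Convolve the two distributions (both contribute in 2-u steps):
  M: 0.03800083×0.43007364 = 0.016343
  M+2: 0.03800083×0.45145272 + 0.22508882×0.43007364 = 0.113960
  M+4: 0.03800083×0.11847364 + 0.22508882×0.45145272 + 0.44441986×0.43007364 = 0.297252
  M+6: 0.22508882×0.11847364 + 0.44441986×0.45145272 + 0.29249049×0.43007364 = 0.353094
  M+8: 0.44441986×0.11847364 + 0.29249049×0.45145272 = 0.184698
  M+10: 0.29249049×0.11847364 = 0.034652
Scale to base peak (0.353094) = 100: 4.6 : 32.3 : 84.2 : 100.0 : 52.3 : 9.8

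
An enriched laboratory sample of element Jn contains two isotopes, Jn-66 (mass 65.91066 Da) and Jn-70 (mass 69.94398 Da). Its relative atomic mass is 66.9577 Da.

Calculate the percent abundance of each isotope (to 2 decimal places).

Jn-66: 74.04%, Jn-70: 25.96%

Writing the weighted mean with unknown fraction x of Jn-66:
65.91066·x + 69.94398·(1 − x) = 66.9577
(65.91066 − 69.94398)·x = 66.9577 − 69.94398
x = -2.98628 / -4.03332 = 0.74040 → 74.04% Jn-66, 25.96% Jn-70.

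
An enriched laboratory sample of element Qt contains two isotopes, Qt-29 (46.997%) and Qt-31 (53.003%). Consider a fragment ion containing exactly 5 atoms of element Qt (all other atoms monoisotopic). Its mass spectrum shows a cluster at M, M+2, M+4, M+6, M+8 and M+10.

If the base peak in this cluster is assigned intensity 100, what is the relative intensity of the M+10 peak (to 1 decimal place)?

12.7

Binomial terms of (0.46997 + 0.53003)^5: M 0.0229, M+2 0.1293, M+4 0.2916, M+6 0.3289, M+8 0.1855, M+10 0.0418 → M+6 is the base peak.
P(M+6) = C(5,3) × 0.46997^2 × 0.53003^3 = 10 × 0.2208718 × 0.14890228 = 0.328883 (base)
P(M+10) = C(5,5) × 0.46997^0 × 0.53003^5 = 1 × 1.0000 × 0.04183139 = 0.041831
Relative intensity = 0.041831 / 0.328883 × 100 = 12.7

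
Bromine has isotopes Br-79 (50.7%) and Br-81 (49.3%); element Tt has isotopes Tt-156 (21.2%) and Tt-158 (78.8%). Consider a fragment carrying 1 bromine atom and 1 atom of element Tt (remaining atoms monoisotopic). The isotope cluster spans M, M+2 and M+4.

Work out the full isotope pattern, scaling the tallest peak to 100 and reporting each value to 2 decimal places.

21.32 : 100.00 : 77.08

Bromine pattern (n=1): 0.5070 : 0.4930
Element Tt pattern (n=1): 0.2120 : 0.7880
Convolve the two distributions (both contribute in 2-u steps):
  M: 0.5070×0.2120 = 0.107484
  M+2: 0.5070×0.7880 + 0.4930×0.2120 = 0.504032
  M+4: 0.4930×0.7880 = 0.388484
Scale to base peak (0.504032) = 100: 21.32 : 100.00 : 77.08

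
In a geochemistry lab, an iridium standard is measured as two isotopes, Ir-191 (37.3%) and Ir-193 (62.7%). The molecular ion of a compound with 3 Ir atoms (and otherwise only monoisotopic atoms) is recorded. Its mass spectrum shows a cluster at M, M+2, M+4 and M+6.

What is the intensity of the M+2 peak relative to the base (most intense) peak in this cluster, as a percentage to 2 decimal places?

59.49%

Term probabilities: M 0.0519, M+2 0.2617, M+4 0.4399, M+6 0.2465. Base peak = M+4.
P(M+4) = C(3,2) × 0.373^1 × 0.627^2 = 3 × 0.3730 × 0.393129 = 0.439911 (base)
P(M+2) = C(3,1) × 0.373^2 × 0.627^1 = 3 × 0.139129 × 0.6270 = 0.261702
Relative intensity = 0.261702 / 0.439911 × 100 = 59.49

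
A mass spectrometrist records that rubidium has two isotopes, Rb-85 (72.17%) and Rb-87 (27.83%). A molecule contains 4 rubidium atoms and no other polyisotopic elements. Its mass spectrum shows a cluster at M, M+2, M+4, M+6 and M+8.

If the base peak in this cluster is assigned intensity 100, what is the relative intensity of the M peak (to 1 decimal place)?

(0.7217 + 0.2783)^4 gives M 0.2713, M+2 0.4184, M+4 0.2420, M+6 0.0622, M+8 0.0060; the largest is M+2.
P(M+2) = C(4,1) × 0.7217^3 × 0.2783^1 = 4 × 0.37589809 × 0.2783 = 0.418450 (base)
P(M) = C(4,0) × 0.7217^4 × 0.2783^0 = 1 × 0.27128565 × 1.0000 = 0.271286
Relative intensity = 0.271286 / 0.418450 × 100 = 64.8

64.8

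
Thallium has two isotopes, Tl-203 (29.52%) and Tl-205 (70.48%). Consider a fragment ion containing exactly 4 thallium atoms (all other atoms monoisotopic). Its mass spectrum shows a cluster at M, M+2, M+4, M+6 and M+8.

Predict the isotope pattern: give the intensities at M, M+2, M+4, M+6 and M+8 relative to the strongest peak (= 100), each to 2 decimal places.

Expanding (0.2952 + 0.7048)^4:
P(M) = 0.2952^4 = 0.007594
P(M+2) = 4 × 0.2952^3 × 0.7048^1 = 0.072523
P(M+4) = 6 × 0.2952^2 × 0.7048^2 = 0.259726
P(M+6) = 4 × 0.2952^1 × 0.7048^3 = 0.413403
P(M+8) = 0.7048^4 = 0.246754
The M+6 peak is largest (0.413403); scaling to 100 gives 1.84 : 17.54 : 62.83 : 100.00 : 59.69.

1.84 : 17.54 : 62.83 : 100.00 : 59.69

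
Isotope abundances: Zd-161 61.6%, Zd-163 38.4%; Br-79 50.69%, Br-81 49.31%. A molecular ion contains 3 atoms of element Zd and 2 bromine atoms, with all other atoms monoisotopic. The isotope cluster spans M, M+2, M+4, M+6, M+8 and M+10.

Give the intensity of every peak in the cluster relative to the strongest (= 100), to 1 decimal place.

Element Zd pattern (n=3): 0.2337449 : 0.43713331 : 0.27249869 : 0.0566231
Bromine pattern (n=2): 0.25694761 : 0.49990478 : 0.24314761
Convolve the two distributions (both contribute in 2-u steps):
  M: 0.2337449×0.25694761 = 0.060060
  M+2: 0.2337449×0.49990478 + 0.43713331×0.25694761 = 0.229171
  M+4: 0.2337449×0.24314761 + 0.43713331×0.49990478 + 0.27249869×0.25694761 = 0.345377
  M+6: 0.43713331×0.24314761 + 0.27249869×0.49990478 + 0.0566231×0.25694761 = 0.257060
  M+8: 0.27249869×0.24314761 + 0.0566231×0.49990478 = 0.094564
  M+10: 0.0566231×0.24314761 = 0.013768
Scale to base peak (0.345377) = 100: 17.4 : 66.4 : 100.0 : 74.4 : 27.4 : 4.0

17.4 : 66.4 : 100.0 : 74.4 : 27.4 : 4.0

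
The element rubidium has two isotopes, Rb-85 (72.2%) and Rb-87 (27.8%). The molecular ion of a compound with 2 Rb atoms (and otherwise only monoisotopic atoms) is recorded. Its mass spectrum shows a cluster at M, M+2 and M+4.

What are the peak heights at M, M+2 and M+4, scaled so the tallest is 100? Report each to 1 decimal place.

100.0 : 77.0 : 14.8

Expanding (0.722 + 0.278)^2:
P(M) = 0.722^2 = 0.521284
P(M+2) = 2 × 0.722^1 × 0.278^1 = 0.401432
P(M+4) = 0.278^2 = 0.077284
The M peak is largest (0.521284); scaling to 100 gives 100.0 : 77.0 : 14.8.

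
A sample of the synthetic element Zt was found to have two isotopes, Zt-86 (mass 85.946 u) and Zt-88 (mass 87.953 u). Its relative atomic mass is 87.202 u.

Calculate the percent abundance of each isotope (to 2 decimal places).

Zt-86: 37.42%, Zt-88: 62.58%

With x = fraction of Zt-86 (so Zt-88 is 1 − x):
85.946·x + 87.953·(1 − x) = 87.202
(85.946 − 87.953)·x = 87.202 − 87.953
x = -0.751 / -2.007 = 0.37419 → 37.42% Zt-86, 62.58% Zt-88.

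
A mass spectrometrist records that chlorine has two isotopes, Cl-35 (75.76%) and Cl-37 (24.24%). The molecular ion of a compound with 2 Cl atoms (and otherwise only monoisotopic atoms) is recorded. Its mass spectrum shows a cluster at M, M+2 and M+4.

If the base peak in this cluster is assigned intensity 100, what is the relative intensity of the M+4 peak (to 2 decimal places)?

10.24

Binomial terms of (0.7576 + 0.2424)^2: M 0.5740, M+2 0.3673, M+4 0.0588 → M is the base peak.
P(M) = C(2,0) × 0.7576^2 × 0.2424^0 = 1 × 0.57395776 × 1.0000 = 0.573958 (base)
P(M+4) = C(2,2) × 0.7576^0 × 0.2424^2 = 1 × 1.0000 × 0.05875776 = 0.058758
Relative intensity = 0.058758 / 0.573958 × 100 = 10.24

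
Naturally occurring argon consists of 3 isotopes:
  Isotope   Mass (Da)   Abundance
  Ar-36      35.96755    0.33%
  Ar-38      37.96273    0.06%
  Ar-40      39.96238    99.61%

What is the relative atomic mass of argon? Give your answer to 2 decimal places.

39.95 Da

The abundance-weighted mean is 0.0033 × 35.96755 + 0.0006 × 37.96273 + 0.9961 × 39.96238
= 0.118693 + 0.022778 + 39.806527 = 39.947998 Da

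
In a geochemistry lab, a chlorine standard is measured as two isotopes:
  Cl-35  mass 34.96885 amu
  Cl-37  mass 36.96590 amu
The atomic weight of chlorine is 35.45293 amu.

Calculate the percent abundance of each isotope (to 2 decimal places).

Cl-35: 75.76%, Cl-37: 24.24%

With x = fraction of Cl-35 (so Cl-37 is 1 − x):
34.96885·x + 36.96590·(1 − x) = 35.45293
(34.96885 − 36.96590)·x = 35.45293 − 36.96590
x = -1.51297 / -1.99705 = 0.75760 → 75.76% Cl-35, 24.24% Cl-37.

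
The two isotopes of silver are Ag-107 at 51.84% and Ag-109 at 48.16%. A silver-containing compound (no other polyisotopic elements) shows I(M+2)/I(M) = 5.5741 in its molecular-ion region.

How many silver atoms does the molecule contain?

6

For n independent Ag atoms, I(M+2)/I(M) = n · (abundance Ag-109) / (abundance Ag-107) = n · 0.4816/0.5184.
n = 5.5741 × 0.5184/0.4816 = 6.00 ≈ 6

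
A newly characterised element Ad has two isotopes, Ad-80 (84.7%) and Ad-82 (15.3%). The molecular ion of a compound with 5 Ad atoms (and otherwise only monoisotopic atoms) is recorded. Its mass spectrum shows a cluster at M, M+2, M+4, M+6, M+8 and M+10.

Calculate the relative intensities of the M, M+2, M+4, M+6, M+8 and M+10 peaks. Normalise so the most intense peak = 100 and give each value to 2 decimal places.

Each Ad atom is independently Ad-80 (p = 0.847) or Ad-82 (q = 0.153); the cluster is the binomial expansion (p + q)^5.
P(M) = 0.847^5 = 0.435930
P(M+2) = 5 × 0.847^4 × 0.153^1 = 0.393727
P(M+4) = 10 × 0.847^3 × 0.153^2 = 0.142244
P(M+6) = 10 × 0.847^2 × 0.153^3 = 0.025695
P(M+8) = 5 × 0.847^1 × 0.153^4 = 0.002321
P(M+10) = 0.153^5 = 0.000084
The M peak is largest (0.435930); scaling to 100 gives 100.00 : 90.32 : 32.63 : 5.89 : 0.53 : 0.02.

100.00 : 90.32 : 32.63 : 5.89 : 0.53 : 0.02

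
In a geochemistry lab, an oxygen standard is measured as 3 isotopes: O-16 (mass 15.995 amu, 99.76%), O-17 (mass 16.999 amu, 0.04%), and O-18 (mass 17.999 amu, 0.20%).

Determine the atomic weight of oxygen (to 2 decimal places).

16.00 amu

Average mass = Σ (abundance × isotope mass) = 0.9976 × 15.995 + 0.0004 × 16.999 + 0.0020 × 17.999
= 15.9566 + 0.0068 + 0.0360 = 15.9994 amu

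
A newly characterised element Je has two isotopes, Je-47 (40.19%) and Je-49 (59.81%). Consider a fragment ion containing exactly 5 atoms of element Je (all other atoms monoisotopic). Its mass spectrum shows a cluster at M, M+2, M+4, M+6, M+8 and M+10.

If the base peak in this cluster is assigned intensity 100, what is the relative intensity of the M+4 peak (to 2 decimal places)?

67.20

(0.4019 + 0.5981)^5 gives M 0.0105, M+2 0.0780, M+4 0.2322, M+6 0.3456, M+8 0.2571, M+10 0.0765; the largest is M+6.
P(M+6) = C(5,3) × 0.4019^2 × 0.5981^3 = 10 × 0.16152361 × 0.21395449 = 0.345587 (base)
P(M+4) = C(5,2) × 0.4019^3 × 0.5981^2 = 10 × 0.06491634 × 0.35772361 = 0.232221
Relative intensity = 0.232221 / 0.345587 × 100 = 67.20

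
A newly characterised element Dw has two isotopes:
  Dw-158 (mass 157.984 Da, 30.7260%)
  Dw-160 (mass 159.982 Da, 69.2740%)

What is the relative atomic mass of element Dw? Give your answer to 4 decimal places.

Weight each isotope mass by its fractional abundance: 0.307260 × 157.984 + 0.692740 × 159.982
= 48.54216 + 110.82593 = 159.36809 Da

159.3681 Da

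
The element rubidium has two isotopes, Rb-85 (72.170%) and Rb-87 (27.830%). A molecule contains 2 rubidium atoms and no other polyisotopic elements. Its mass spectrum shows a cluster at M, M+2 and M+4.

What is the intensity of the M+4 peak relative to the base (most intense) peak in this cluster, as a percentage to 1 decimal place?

(0.72170 + 0.27830)^2 gives M 0.5209, M+2 0.4017, M+4 0.0775; the largest is M.
P(M) = C(2,0) × 0.72170^2 × 0.27830^0 = 1 × 0.52085089 × 1.0000 = 0.520851 (base)
P(M+4) = C(2,2) × 0.72170^0 × 0.27830^2 = 1 × 1.0000 × 0.07745089 = 0.077451
Relative intensity = 0.077451 / 0.520851 × 100 = 14.9

14.9%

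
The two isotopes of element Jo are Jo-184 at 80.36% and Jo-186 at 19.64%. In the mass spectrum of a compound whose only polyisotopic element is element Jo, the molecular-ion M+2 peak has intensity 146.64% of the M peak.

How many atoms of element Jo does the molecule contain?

For n independent Jo atoms, I(M+2)/I(M) = n · (abundance Jo-186) / (abundance Jo-184) = n · 0.1964/0.8036.
n = 1.4664 × 0.8036/0.1964 = 6.00 ≈ 6

6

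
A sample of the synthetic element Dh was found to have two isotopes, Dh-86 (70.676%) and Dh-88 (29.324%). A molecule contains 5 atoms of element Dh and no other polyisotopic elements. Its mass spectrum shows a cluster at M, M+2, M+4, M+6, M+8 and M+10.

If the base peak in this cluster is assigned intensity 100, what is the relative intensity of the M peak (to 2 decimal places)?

48.20

(0.70676 + 0.29324)^5 gives M 0.1763, M+2 0.3658, M+4 0.3036, M+6 0.1260, M+8 0.0261, M+10 0.0022; the largest is M+2.
P(M+2) = C(5,1) × 0.70676^4 × 0.29324^1 = 5 × 0.24950994 × 0.29324 = 0.365831 (base)
P(M) = C(5,0) × 0.70676^5 × 0.29324^0 = 1 × 0.17634364 × 1.0000 = 0.176344
Relative intensity = 0.176344 / 0.365831 × 100 = 48.20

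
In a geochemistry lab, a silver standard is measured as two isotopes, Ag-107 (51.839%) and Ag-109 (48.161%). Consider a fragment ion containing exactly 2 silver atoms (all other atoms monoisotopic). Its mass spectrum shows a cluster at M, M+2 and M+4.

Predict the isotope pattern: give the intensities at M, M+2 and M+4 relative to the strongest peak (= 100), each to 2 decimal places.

Each Ag atom is independently Ag-107 (p = 0.51839) or Ag-109 (q = 0.48161); the cluster is the binomial expansion (p + q)^2.
P(M) = 0.51839^2 = 0.268728
P(M+2) = 2 × 0.51839^1 × 0.48161^1 = 0.499324
P(M+4) = 0.48161^2 = 0.231948
The M+2 peak is largest (0.499324); scaling to 100 gives 53.82 : 100.00 : 46.45.

53.82 : 100.00 : 46.45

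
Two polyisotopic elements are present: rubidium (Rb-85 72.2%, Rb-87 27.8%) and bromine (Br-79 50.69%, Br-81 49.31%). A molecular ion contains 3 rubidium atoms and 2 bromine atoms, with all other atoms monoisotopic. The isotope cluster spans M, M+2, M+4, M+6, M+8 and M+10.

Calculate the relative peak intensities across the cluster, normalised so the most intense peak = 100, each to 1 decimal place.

Rubidium pattern (n=3): 0.37636705 : 0.43475086 : 0.16739714 : 0.02148495
Bromine pattern (n=2): 0.25694761 : 0.49990478 : 0.24314761
Convolve the two distributions (both contribute in 2-u steps):
  M: 0.37636705×0.25694761 = 0.096707
  M+2: 0.37636705×0.49990478 + 0.43475086×0.25694761 = 0.299856
  M+4: 0.37636705×0.24314761 + 0.43475086×0.49990478 + 0.16739714×0.25694761 = 0.351859
  M+6: 0.43475086×0.24314761 + 0.16739714×0.49990478 + 0.02148495×0.25694761 = 0.194912
  M+8: 0.16739714×0.24314761 + 0.02148495×0.49990478 = 0.051443
  M+10: 0.02148495×0.24314761 = 0.005224
Scale to base peak (0.351859) = 100: 27.5 : 85.2 : 100.0 : 55.4 : 14.6 : 1.5

27.5 : 85.2 : 100.0 : 55.4 : 14.6 : 1.5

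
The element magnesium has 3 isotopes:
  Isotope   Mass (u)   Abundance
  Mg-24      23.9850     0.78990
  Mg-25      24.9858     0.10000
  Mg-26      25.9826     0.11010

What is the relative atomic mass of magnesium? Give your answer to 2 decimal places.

24.31 u

Ar = Σ fᵢ·mᵢ = 0.78990 × 23.9850 + 0.10000 × 24.9858 + 0.11010 × 25.9826
= 18.94575 + 2.49858 + 2.86068 = 24.30501 u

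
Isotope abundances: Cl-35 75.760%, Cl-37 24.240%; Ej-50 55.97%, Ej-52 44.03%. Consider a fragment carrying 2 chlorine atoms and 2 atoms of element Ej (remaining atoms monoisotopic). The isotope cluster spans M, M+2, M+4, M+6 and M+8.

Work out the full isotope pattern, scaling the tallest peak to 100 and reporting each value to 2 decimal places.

Chlorine pattern (n=2): 0.57395776 : 0.36728448 : 0.05875776
Element Ej pattern (n=2): 0.31326409 : 0.49287182 : 0.19386409
Convolve the two distributions (both contribute in 2-u steps):
  M: 0.57395776×0.31326409 = 0.179800
  M+2: 0.57395776×0.49287182 + 0.36728448×0.31326409 = 0.397945
  M+4: 0.57395776×0.19386409 + 0.36728448×0.49287182 + 0.05875776×0.31326409 = 0.310701
  M+6: 0.36728448×0.19386409 + 0.05875776×0.49287182 = 0.100163
  M+8: 0.05875776×0.19386409 = 0.011391
Scale to base peak (0.397945) = 100: 45.18 : 100.00 : 78.08 : 25.17 : 2.86

45.18 : 100.00 : 78.08 : 25.17 : 2.86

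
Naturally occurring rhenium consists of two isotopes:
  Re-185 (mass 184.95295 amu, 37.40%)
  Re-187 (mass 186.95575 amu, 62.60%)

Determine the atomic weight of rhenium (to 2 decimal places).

186.21 amu

Weight each isotope mass by its fractional abundance: 0.3740 × 184.95295 + 0.6260 × 186.95575
= 69.172403 + 117.034300 = 186.206703 amu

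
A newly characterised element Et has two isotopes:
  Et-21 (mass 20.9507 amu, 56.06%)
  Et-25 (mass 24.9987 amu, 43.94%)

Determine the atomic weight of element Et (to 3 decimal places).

Ar = Σ fᵢ·mᵢ = 0.5606 × 20.9507 + 0.4394 × 24.9987
= 11.74496 + 10.98443 = 22.72939 amu

22.729 amu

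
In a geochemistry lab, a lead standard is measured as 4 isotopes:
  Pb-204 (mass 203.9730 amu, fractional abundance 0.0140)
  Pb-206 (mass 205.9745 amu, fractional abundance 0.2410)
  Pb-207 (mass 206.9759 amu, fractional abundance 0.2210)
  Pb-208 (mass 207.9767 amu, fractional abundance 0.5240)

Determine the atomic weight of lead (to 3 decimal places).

207.217 amu

Average mass = Σ (abundance × isotope mass) = 0.0140 × 203.9730 + 0.2410 × 205.9745 + 0.2210 × 206.9759 + 0.5240 × 207.9767
= 2.85562 + 49.63985 + 45.74167 + 108.97979 = 207.21693 amu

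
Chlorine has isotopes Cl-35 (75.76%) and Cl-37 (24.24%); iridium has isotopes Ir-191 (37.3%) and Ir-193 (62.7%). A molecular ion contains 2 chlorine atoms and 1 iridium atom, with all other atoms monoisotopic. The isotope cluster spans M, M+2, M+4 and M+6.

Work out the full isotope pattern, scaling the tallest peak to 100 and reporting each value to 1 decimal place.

Chlorine pattern (n=2): 0.57395776 : 0.36728448 : 0.05875776
Iridium pattern (n=1): 0.3730 : 0.6270
Convolve the two distributions (both contribute in 2-u steps):
  M: 0.57395776×0.3730 = 0.214086
  M+2: 0.57395776×0.6270 + 0.36728448×0.3730 = 0.496869
  M+4: 0.36728448×0.6270 + 0.05875776×0.3730 = 0.252204
  M+6: 0.05875776×0.6270 = 0.036841
Scale to base peak (0.496869) = 100: 43.1 : 100.0 : 50.8 : 7.4

43.1 : 100.0 : 50.8 : 7.4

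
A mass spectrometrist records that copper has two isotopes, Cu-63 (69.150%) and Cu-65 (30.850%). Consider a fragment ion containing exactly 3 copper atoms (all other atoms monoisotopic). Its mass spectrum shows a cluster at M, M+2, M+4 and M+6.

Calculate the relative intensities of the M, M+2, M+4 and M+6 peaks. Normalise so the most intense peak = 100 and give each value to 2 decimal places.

74.72 : 100.00 : 44.61 : 6.63

Expanding (0.69150 + 0.30850)^3:
P(M) = 0.69150^3 = 0.330656
P(M+2) = 3 × 0.69150^2 × 0.30850^1 = 0.442548
P(M+4) = 3 × 0.69150^1 × 0.30850^2 = 0.197435
P(M+6) = 0.30850^3 = 0.029361
The M+2 peak is largest (0.442548); scaling to 100 gives 74.72 : 100.00 : 44.61 : 6.63.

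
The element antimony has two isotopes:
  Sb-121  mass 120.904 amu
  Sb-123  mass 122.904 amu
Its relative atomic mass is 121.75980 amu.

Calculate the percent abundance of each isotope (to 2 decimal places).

Sb-121: 57.21%, Sb-123: 42.79%

Let x be the fractional abundance of Sb-121; then Sb-123 has abundance 1 − x.
120.904·x + 122.904·(1 − x) = 121.75980
(120.904 − 122.904)·x = 121.75980 − 122.904
x = -1.14420 / -2.000 = 0.57210 → 57.21% Sb-121, 42.79% Sb-123.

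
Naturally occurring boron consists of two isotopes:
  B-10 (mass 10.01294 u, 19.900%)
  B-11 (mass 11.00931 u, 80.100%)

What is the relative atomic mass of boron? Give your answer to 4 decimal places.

Average mass = Σ (abundance × isotope mass) = 0.19900 × 10.01294 + 0.80100 × 11.00931
= 1.992575 + 8.818457 = 10.811032 u

10.8110 u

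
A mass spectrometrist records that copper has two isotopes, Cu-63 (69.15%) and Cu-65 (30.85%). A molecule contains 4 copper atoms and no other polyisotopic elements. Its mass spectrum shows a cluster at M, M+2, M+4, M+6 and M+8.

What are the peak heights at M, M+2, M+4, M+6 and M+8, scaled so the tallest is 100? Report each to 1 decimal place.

Each Cu atom is independently Cu-63 (p = 0.6915) or Cu-65 (q = 0.3085); the cluster is the binomial expansion (p + q)^4.
P(M) = 0.6915^4 = 0.228649
P(M+2) = 4 × 0.6915^3 × 0.3085^1 = 0.408030
P(M+4) = 6 × 0.6915^2 × 0.3085^2 = 0.273052
P(M+6) = 4 × 0.6915^1 × 0.3085^3 = 0.081212
P(M+8) = 0.3085^4 = 0.009058
The M+2 peak is largest (0.408030); scaling to 100 gives 56.0 : 100.0 : 66.9 : 19.9 : 2.2.

56.0 : 100.0 : 66.9 : 19.9 : 2.2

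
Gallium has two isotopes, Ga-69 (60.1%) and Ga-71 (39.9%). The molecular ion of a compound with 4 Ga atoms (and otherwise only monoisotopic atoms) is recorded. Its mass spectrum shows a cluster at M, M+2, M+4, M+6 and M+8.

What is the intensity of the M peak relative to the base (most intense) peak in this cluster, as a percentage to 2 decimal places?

Binomial terms of (0.601 + 0.399)^4: M 0.1305, M+2 0.3465, M+4 0.3450, M+6 0.1527, M+8 0.0253 → M+2 is the base peak.
P(M+2) = C(4,1) × 0.601^3 × 0.399^1 = 4 × 0.2170818 × 0.3990 = 0.346463 (base)
P(M) = C(4,0) × 0.601^4 × 0.399^0 = 1 × 0.13046616 × 1.0000 = 0.130466
Relative intensity = 0.130466 / 0.346463 × 100 = 37.66

37.66%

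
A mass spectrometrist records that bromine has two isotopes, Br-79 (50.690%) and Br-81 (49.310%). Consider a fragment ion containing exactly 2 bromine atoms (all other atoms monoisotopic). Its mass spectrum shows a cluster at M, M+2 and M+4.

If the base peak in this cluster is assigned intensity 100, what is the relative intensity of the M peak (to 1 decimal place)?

Term probabilities: M 0.2569, M+2 0.4999, M+4 0.2431. Base peak = M+2.
P(M+2) = C(2,1) × 0.50690^1 × 0.49310^1 = 2 × 0.5069 × 0.4931 = 0.499905 (base)
P(M) = C(2,0) × 0.50690^2 × 0.49310^0 = 1 × 0.25694761 × 1.0000 = 0.256948
Relative intensity = 0.256948 / 0.499905 × 100 = 51.4

51.4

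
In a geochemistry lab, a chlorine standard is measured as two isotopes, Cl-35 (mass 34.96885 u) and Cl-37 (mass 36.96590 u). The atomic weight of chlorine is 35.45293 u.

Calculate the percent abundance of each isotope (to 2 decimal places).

With x = fraction of Cl-35 (so Cl-37 is 1 − x):
34.96885·x + 36.96590·(1 − x) = 35.45293
(34.96885 − 36.96590)·x = 35.45293 − 36.96590
x = -1.51297 / -1.99705 = 0.75760 → 75.76% Cl-35, 24.24% Cl-37.

Cl-35: 75.76%, Cl-37: 24.24%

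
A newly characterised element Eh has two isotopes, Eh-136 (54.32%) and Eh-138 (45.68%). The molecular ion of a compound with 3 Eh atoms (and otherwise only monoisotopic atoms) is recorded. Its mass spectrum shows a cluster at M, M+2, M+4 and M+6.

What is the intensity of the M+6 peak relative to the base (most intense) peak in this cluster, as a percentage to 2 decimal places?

23.57%

Binomial terms of (0.5432 + 0.4568)^3: M 0.1603, M+2 0.4044, M+4 0.3400, M+6 0.0953 → M+2 is the base peak.
P(M+2) = C(3,1) × 0.5432^2 × 0.4568^1 = 3 × 0.29506624 × 0.4568 = 0.404359 (base)
P(M+6) = C(3,3) × 0.5432^0 × 0.4568^3 = 1 × 1.0000 × 0.09531874 = 0.095319
Relative intensity = 0.095319 / 0.404359 × 100 = 23.57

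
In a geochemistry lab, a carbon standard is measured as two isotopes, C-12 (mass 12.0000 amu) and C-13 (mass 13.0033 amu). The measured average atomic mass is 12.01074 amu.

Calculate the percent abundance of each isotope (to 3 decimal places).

C-12: 98.930%, C-13: 1.070%

Writing the weighted mean with unknown fraction x of C-12:
12.0000·x + 13.0033·(1 − x) = 12.01074
(12.0000 − 13.0033)·x = 12.01074 − 13.0033
x = -0.99256 / -1.0033 = 0.98930 → 98.930% C-12, 1.070% C-13.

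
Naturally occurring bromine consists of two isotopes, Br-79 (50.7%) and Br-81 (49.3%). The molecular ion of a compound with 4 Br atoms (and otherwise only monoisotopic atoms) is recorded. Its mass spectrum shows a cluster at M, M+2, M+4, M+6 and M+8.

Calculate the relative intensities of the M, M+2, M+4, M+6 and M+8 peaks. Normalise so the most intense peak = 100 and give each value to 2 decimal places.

Each Br atom is independently Br-79 (p = 0.507) or Br-81 (q = 0.493); the cluster is the binomial expansion (p + q)^4.
P(M) = 0.507^4 = 0.066074
P(M+2) = 4 × 0.507^3 × 0.493^1 = 0.256999
P(M+4) = 6 × 0.507^2 × 0.493^2 = 0.374853
P(M+6) = 4 × 0.507^1 × 0.493^3 = 0.243001
P(M+8) = 0.493^4 = 0.059073
The M+4 peak is largest (0.374853); scaling to 100 gives 17.63 : 68.56 : 100.00 : 64.83 : 15.76.

17.63 : 68.56 : 100.00 : 64.83 : 15.76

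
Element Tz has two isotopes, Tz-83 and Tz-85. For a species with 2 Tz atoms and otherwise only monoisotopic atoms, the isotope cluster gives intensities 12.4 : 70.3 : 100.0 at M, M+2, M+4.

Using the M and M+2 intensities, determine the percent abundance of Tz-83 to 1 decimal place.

Let p = fractional abundance of Tz-83. I(M+2)/I(M) = [C(2,1)·p^1·(1−p)] / p^2 = 2·(1−p)/p = 70.3/12.4 = 5.6694
(1−p)/p = 5.6694/2 = 2.8347  ⇒  p = 1/(1 + 2.8347) = 0.2608
Tz-83: 26.1%, Tz-85: 73.9%.

26.1%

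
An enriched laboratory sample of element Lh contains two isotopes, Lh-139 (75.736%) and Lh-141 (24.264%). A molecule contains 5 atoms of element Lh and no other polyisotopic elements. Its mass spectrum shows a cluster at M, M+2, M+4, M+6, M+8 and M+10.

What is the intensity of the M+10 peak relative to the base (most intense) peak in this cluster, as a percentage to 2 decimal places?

Term probabilities: M 0.2492, M+2 0.3992, M+4 0.2558, M+6 0.0819, M+8 0.0131, M+10 0.0008. Base peak = M+2.
P(M+2) = C(5,1) × 0.75736^4 × 0.24264^1 = 5 × 0.32901027 × 0.24264 = 0.399155 (base)
P(M+10) = C(5,5) × 0.75736^0 × 0.24264^5 = 1 × 1.0000 × 0.00084103 = 0.000841
Relative intensity = 0.000841 / 0.399155 × 100 = 0.21

0.21%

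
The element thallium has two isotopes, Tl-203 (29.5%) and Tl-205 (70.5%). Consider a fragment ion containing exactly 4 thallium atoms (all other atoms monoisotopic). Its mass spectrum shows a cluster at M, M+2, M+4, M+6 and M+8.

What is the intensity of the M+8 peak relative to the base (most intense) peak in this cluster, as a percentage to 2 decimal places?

Binomial terms of (0.295 + 0.705)^4: M 0.0076, M+2 0.0724, M+4 0.2595, M+6 0.4135, M+8 0.2470 → M+6 is the base peak.
P(M+6) = C(4,3) × 0.295^1 × 0.705^3 = 4 × 0.2950 × 0.35040263 = 0.413475 (base)
P(M+8) = C(4,4) × 0.295^0 × 0.705^4 = 1 × 1.0000 × 0.24703385 = 0.247034
Relative intensity = 0.247034 / 0.413475 × 100 = 59.75

59.75%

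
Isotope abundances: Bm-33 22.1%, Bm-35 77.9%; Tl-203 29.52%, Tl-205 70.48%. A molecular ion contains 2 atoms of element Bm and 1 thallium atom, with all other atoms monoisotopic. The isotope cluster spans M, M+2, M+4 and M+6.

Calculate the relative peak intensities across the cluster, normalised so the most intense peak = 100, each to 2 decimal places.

Element Bm pattern (n=2): 0.048841 : 0.344318 : 0.606841
Thallium pattern (n=1): 0.2952 : 0.7048
Convolve the two distributions (both contribute in 2-u steps):
  M: 0.048841×0.2952 = 0.014418
  M+2: 0.048841×0.7048 + 0.344318×0.2952 = 0.136066
  M+4: 0.344318×0.7048 + 0.606841×0.2952 = 0.421815
  M+6: 0.606841×0.7048 = 0.427702
Scale to base peak (0.427702) = 100: 3.37 : 31.81 : 98.62 : 100.00

3.37 : 31.81 : 98.62 : 100.00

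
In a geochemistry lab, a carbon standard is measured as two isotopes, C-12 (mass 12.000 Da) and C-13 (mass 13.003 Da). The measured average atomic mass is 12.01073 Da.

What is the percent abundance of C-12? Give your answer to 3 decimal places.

98.930%

Let x be the fractional abundance of C-12; then C-13 has abundance 1 − x.
12.000·x + 13.003·(1 − x) = 12.01073
(12.000 − 13.003)·x = 12.01073 − 13.003
x = -0.99227 / -1.003 = 0.98930 → 98.930% C-12, 1.070% C-13.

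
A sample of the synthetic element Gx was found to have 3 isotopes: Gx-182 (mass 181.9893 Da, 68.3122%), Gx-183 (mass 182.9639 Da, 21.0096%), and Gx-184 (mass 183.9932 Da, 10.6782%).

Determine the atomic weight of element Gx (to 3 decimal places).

182.408 Da

Average mass = Σ (abundance × isotope mass) = 0.683122 × 181.9893 + 0.210096 × 182.9639 + 0.106782 × 183.9932
= 124.32089 + 38.43998 + 19.64716 = 182.40803 Da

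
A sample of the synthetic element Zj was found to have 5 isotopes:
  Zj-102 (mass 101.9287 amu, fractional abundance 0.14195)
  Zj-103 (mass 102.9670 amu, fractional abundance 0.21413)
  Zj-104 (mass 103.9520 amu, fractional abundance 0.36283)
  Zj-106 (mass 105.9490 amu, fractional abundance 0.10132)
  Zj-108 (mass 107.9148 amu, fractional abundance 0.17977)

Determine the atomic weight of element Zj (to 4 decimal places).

104.3686 amu

The abundance-weighted mean is 0.14195 × 101.9287 + 0.21413 × 102.9670 + 0.36283 × 103.9520 + 0.10132 × 105.9490 + 0.17977 × 107.9148
= 14.46878 + 22.04832 + 37.71690 + 10.73475 + 19.39984 = 104.36859 amu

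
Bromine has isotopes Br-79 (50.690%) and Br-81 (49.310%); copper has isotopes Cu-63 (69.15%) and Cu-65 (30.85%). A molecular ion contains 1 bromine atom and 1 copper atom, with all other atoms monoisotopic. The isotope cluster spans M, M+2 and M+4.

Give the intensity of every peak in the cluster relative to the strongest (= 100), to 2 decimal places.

70.48 : 100.00 : 30.59

Bromine pattern (n=1): 0.5069 : 0.4931
Copper pattern (n=1): 0.6915 : 0.3085
Convolve the two distributions (both contribute in 2-u steps):
  M: 0.5069×0.6915 = 0.350521
  M+2: 0.5069×0.3085 + 0.4931×0.6915 = 0.497357
  M+4: 0.4931×0.3085 = 0.152121
Scale to base peak (0.497357) = 100: 70.48 : 100.00 : 30.59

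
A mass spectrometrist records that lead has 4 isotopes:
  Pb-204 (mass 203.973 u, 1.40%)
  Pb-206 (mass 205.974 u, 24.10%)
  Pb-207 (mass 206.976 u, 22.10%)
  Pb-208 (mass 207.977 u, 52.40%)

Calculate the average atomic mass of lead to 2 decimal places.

The abundance-weighted mean is 0.0140 × 203.973 + 0.2410 × 205.974 + 0.2210 × 206.976 + 0.5240 × 207.977
= 2.8556 + 49.6397 + 45.7417 + 108.9799 = 207.2169 u

207.22 u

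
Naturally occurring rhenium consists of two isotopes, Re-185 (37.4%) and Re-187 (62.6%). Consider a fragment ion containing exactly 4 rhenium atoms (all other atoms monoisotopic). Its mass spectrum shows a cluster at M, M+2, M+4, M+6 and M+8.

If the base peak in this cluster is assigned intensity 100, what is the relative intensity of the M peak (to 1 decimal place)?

5.3

(0.374 + 0.626)^4 gives M 0.0196, M+2 0.1310, M+4 0.3289, M+6 0.3670, M+8 0.1536; the largest is M+6.
P(M+6) = C(4,3) × 0.374^1 × 0.626^3 = 4 × 0.3740 × 0.24531438 = 0.366990 (base)
P(M) = C(4,0) × 0.374^4 × 0.626^0 = 1 × 0.0195653 × 1.0000 = 0.019565
Relative intensity = 0.019565 / 0.366990 × 100 = 5.3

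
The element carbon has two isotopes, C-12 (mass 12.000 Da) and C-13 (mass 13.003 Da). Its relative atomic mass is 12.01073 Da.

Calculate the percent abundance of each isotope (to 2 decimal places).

Writing the weighted mean with unknown fraction x of C-12:
12.000·x + 13.003·(1 − x) = 12.01073
(12.000 − 13.003)·x = 12.01073 − 13.003
x = -0.99227 / -1.003 = 0.98930 → 98.93% C-12, 1.07% C-13.

C-12: 98.93%, C-13: 1.07%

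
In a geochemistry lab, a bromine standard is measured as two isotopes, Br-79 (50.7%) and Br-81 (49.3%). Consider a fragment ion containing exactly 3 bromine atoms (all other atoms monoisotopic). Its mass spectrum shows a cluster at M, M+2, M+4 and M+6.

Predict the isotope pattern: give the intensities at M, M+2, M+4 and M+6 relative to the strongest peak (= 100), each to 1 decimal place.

The 3 Br atoms are independent, so intensities follow the terms of (0.507 + 0.493)^3.
P(M) = 0.507^3 = 0.130324
P(M+2) = 3 × 0.507^2 × 0.493^1 = 0.380175
P(M+4) = 3 × 0.507^1 × 0.493^2 = 0.369678
P(M+6) = 0.493^3 = 0.119823
The M+2 peak is largest (0.380175); scaling to 100 gives 34.3 : 100.0 : 97.2 : 31.5.

34.3 : 100.0 : 97.2 : 31.5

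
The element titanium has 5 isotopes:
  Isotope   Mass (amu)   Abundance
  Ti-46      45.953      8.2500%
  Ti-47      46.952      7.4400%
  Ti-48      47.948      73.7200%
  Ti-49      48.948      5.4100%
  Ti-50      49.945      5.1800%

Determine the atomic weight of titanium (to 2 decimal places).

Ar = Σ fᵢ·mᵢ = 0.082500 × 45.953 + 0.074400 × 46.952 + 0.737200 × 47.948 + 0.054100 × 48.948 + 0.051800 × 49.945
= 3.7911 + 3.4932 + 35.3473 + 2.6481 + 2.5872 = 47.8669 amu

47.87 amu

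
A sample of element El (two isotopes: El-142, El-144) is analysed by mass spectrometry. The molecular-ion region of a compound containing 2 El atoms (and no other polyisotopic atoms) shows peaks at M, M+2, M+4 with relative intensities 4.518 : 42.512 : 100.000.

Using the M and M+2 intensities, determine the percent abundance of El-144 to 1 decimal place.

82.5%

Let p = fractional abundance of El-142. I(M+2)/I(M) = [C(2,1)·p^1·(1−p)] / p^2 = 2·(1−p)/p = 42.512/4.518 = 9.4095
(1−p)/p = 9.4095/2 = 4.7047  ⇒  p = 1/(1 + 4.7047) = 0.1753
El-142: 17.5%, El-144: 82.5%.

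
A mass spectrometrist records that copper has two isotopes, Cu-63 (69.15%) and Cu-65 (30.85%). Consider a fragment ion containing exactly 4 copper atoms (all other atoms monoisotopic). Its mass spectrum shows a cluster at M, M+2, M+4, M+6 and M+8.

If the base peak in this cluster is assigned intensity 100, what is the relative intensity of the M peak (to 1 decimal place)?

Term probabilities: M 0.2286, M+2 0.4080, M+4 0.2731, M+6 0.0812, M+8 0.0091. Base peak = M+2.
P(M+2) = C(4,1) × 0.6915^3 × 0.3085^1 = 4 × 0.33065611 × 0.3085 = 0.408030 (base)
P(M) = C(4,0) × 0.6915^4 × 0.3085^0 = 1 × 0.2286487 × 1.0000 = 0.228649
Relative intensity = 0.228649 / 0.408030 × 100 = 56.0

56.0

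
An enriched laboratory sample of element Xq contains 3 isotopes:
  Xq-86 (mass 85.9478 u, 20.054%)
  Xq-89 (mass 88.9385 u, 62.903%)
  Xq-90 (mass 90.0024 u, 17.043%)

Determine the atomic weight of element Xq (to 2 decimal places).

Average mass = Σ (abundance × isotope mass) = 0.20054 × 85.9478 + 0.62903 × 88.9385 + 0.17043 × 90.0024
= 17.23597 + 55.94498 + 15.33911 = 88.52006 u

88.52 u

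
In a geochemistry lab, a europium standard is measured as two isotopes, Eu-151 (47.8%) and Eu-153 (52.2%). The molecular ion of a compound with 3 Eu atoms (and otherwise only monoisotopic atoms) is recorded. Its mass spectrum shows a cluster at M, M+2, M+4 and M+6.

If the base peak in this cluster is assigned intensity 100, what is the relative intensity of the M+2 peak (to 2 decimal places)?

(0.478 + 0.522)^3 gives M 0.1092, M+2 0.3578, M+4 0.3907, M+6 0.1422; the largest is M+4.
P(M+4) = C(3,2) × 0.478^1 × 0.522^2 = 3 × 0.4780 × 0.272484 = 0.390742 (base)
P(M+2) = C(3,1) × 0.478^2 × 0.522^1 = 3 × 0.228484 × 0.5220 = 0.357806
Relative intensity = 0.357806 / 0.390742 × 100 = 91.57

91.57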